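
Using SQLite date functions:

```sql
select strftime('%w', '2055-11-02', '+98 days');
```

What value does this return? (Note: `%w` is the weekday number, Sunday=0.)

2

First apply '+98 days': 2055-11-02 → 2056-02-08.
2056-02-08 is a Tuesday; with Sunday=0 that is 2.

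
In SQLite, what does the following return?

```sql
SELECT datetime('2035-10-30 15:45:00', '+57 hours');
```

2035-11-02 00:45:00

+57 hours from 2035-10-30 15:45:00 is 2035-11-02 00:45:00 (crosses midnight).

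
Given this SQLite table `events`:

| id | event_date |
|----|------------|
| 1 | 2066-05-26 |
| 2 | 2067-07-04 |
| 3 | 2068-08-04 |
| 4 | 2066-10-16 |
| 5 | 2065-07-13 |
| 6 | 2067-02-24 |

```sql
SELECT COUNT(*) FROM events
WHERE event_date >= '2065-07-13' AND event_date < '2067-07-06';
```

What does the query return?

5

Rows in [2065-07-13, 2067-07-06): 2066-05-26, 2067-07-04, 2066-10-16, 2065-07-13, 2067-02-24 → 5 rows.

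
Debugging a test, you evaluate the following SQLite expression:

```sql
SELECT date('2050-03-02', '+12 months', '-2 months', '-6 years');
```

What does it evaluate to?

Adding +12 months to 2050-03-02 gives 2051-03-02.
Adding -2 months to 2051-03-02 gives 2051-01-02.
Adding -6 years to 2051-01-02 gives 2045-01-02.

2045-01-02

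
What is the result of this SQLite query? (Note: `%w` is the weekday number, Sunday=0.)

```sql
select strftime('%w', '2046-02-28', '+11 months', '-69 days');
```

First apply '+11 months', '-69 days': 2046-02-28 → 2046-11-20.
2046-11-20 is a Tuesday; with Sunday=0 that is 2.

2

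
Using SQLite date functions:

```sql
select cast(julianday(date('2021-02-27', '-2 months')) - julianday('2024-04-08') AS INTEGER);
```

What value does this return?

Adding -2 months to 2021-02-27 gives 2020-12-27.
4 days remain in December 2020 after the 27th (31 − 27).
Full months from January 2021 through March 2024 contribute their day counts.
Then 8 days into April 2024.
Total: 4 + 31 + 28 + 31 + 30 + 31 + 30 + 31 + 31 + 30 + 31 + 30 + 31 + 31 + 28 + 31 + 30 + 31 + 30 + 31 + 31 + 30 + 31 + 30 + 31 + 31 + 28 + 31 + 30 + 31 + 30 + 31 + 31 + 30 + 31 + 30 + 31 + 31 + 29 + 31 + 8 = 1198.
The subtraction is earlier − later, so the result is −1198 → -1198.

-1198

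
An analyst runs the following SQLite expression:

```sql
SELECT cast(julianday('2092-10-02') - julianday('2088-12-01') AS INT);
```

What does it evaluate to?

30 days remain in December 2088 after the 1st (31 − 1).
Full months from January 2089 through September 2092 contribute their day counts.
Then 2 days into October 2092.
Total: 30 + 31 + 28 + 31 + 30 + 31 + 30 + 31 + 31 + 30 + 31 + 30 + 31 + 31 + 28 + 31 + 30 + 31 + 30 + 31 + 31 + 30 + 31 + 30 + 31 + 31 + 28 + 31 + 30 + 31 + 30 + 31 + 31 + 30 + 31 + 30 + 31 + 31 + 29 + 31 + 30 + 31 + 30 + 31 + 31 + 30 + 2 = 1401.

1401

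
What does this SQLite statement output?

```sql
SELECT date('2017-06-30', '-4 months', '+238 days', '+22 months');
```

2019-08-26

Adding -4 months to 2017-06-30 targets 2017-02-30. February 2017 has only 28 days, so SQLite normalizes the 2-day overflow forward to 2017-03-02.
Applying '+238 days' to 2017-03-02: counting 238 days forward gives 2017-10-26.
Adding +22 months to 2017-10-26 gives 2019-08-26.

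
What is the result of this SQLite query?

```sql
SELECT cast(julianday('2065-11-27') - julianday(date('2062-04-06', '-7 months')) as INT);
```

1543

Adding -7 months to 2062-04-06 gives 2061-09-06.
24 days remain in September 2061 after the 6th (30 − 6).
Full months from October 2061 through October 2065 contribute their day counts.
Then 27 days into November 2065.
Total: 24 + 31 + 30 + 31 + 31 + 28 + 31 + 30 + 31 + 30 + 31 + 31 + 30 + 31 + 30 + 31 + 31 + 28 + 31 + 30 + 31 + 30 + 31 + 31 + 30 + 31 + 30 + 31 + 31 + 29 + 31 + 30 + 31 + 30 + 31 + 31 + 30 + 31 + 30 + 31 + 31 + 28 + 31 + 30 + 31 + 30 + 31 + 31 + 30 + 31 + 27 = 1543.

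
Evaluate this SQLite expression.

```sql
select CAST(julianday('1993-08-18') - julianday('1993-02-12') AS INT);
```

187

16 days remain in February 1993 after the 12th (28 − 12).
March 1993: 31 days.
April 1993: 30 days.
May 1993: 31 days.
June 1993: 30 days.
July 1993: 31 days.
Then 18 days into August 1993.
Total: 16 + 31 + 30 + 31 + 30 + 31 + 18 = 187.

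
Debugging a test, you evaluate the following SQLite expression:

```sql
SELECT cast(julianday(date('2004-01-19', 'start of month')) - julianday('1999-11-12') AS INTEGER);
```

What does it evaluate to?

1511

`start of month` rewinds 2004-01-19 to 2004-01-01.
18 days remain in November 1999 after the 12th (30 − 12).
Full months from December 1999 through December 2003 contribute their day counts.
Then 1 day into January 2004.
Total: 18 + 31 + 31 + 29 + 31 + 30 + 31 + 30 + 31 + 31 + 30 + 31 + 30 + 31 + 31 + 28 + 31 + 30 + 31 + 30 + 31 + 31 + 30 + 31 + 30 + 31 + 31 + 28 + 31 + 30 + 31 + 30 + 31 + 31 + 30 + 31 + 30 + 31 + 31 + 28 + 31 + 30 + 31 + 30 + 31 + 31 + 30 + 31 + 30 + 31 + 1 = 1511.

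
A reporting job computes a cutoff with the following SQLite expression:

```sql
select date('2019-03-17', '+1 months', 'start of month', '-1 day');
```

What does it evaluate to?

2019-03-31

Adding +1 month to 2019-03-17 gives 2019-04-17.
`start of month` rewinds 2019-04-17 to 2019-04-01.
Going back 1 day from 2019-04-01 reaches 2019-03-31 (last day of March, 31 days).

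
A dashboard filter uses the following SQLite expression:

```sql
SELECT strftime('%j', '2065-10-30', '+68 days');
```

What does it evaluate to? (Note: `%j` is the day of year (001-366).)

006

First apply '+68 days': 2065-10-30 → 2066-01-06.
Day-of-year for 2066-01-06: days since 2066-01-01 inclusive = 6, zero-padded to 006.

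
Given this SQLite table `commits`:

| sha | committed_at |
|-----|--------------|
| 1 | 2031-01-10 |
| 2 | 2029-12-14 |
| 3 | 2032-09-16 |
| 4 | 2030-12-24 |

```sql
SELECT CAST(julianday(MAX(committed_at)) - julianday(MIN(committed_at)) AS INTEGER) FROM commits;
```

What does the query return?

1007

MIN = 2029-12-14, MAX = 2032-09-16.
17 days remain in December 2029 after the 14th (31 − 14).
Full months from January 2030 through August 2032 contribute their day counts.
Then 16 days into September 2032.
Total: 17 + 31 + 28 + 31 + 30 + 31 + 30 + 31 + 31 + 30 + 31 + 30 + 31 + 31 + 28 + 31 + 30 + 31 + 30 + 31 + 31 + 30 + 31 + 30 + 31 + 31 + 29 + 31 + 30 + 31 + 30 + 31 + 31 + 16 = 1007.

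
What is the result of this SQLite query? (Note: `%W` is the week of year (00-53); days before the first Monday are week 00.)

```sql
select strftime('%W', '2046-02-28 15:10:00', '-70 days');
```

51

First apply '-70 days': 2046-02-28 15:10:00 → 2045-12-20 15:10:00.
2045-12-20 is a Wednesday. SQLite's %W counts Mondays since the year started; the result is 51.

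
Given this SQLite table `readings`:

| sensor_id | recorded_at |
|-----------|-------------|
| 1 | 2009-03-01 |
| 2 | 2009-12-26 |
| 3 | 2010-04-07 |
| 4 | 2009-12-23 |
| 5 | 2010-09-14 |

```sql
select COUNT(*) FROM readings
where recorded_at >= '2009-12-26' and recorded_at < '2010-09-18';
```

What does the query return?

3

Rows in [2009-12-26, 2010-09-18): 2009-12-26, 2010-04-07, 2010-09-14 → 3 rows.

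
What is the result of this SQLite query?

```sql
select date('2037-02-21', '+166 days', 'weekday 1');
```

Applying '+166 days' to 2037-02-21: counting 166 days forward gives 2037-08-06.
`weekday 1` advances to the next Monday; 2037-08-06 is a Thursday, so it moves forward to 2037-08-10.

2037-08-10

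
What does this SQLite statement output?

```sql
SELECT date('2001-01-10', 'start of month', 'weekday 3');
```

`start of month` rewinds 2001-01-10 to 2001-01-01.
`weekday 3` advances to the next Wednesday; 2001-01-01 is a Monday, so it moves forward to 2001-01-03.

2001-01-03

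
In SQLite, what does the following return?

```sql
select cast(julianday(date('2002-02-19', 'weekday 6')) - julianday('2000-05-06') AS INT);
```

`weekday 6` advances to the next Saturday; 2002-02-19 is a Tuesday, so it moves forward to 2002-02-23.
25 days remain in May 2000 after the 6th (31 − 6).
Full months from June 2000 through January 2002 contribute their day counts.
Then 23 days into February 2002.
Total: 25 + 30 + 31 + 31 + 30 + 31 + 30 + 31 + 31 + 28 + 31 + 30 + 31 + 30 + 31 + 31 + 30 + 31 + 30 + 31 + 31 + 23 = 658.

658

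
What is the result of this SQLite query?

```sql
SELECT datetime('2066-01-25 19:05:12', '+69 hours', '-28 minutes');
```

+69 hours from 2066-01-25 19:05:12 is 2066-01-28 16:05:12 (crosses midnight).
-28 minutes from 2066-01-28 16:05:12 is 2066-01-28 15:37:12.

2066-01-28 15:37:12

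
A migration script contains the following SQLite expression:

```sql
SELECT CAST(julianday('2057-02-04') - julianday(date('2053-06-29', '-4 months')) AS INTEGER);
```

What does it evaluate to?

1436

Adding -4 months to 2053-06-29 targets 2053-02-29. February 2053 has only 28 days, so SQLite normalizes the 1-day overflow forward to 2053-03-01.
30 days remain in March 2053 after the 1st (31 − 1).
Full months from April 2053 through January 2057 contribute their day counts.
Then 4 days into February 2057.
Total: 30 + 30 + 31 + 30 + 31 + 31 + 30 + 31 + 30 + 31 + 31 + 28 + 31 + 30 + 31 + 30 + 31 + 31 + 30 + 31 + 30 + 31 + 31 + 28 + 31 + 30 + 31 + 30 + 31 + 31 + 30 + 31 + 30 + 31 + 31 + 29 + 31 + 30 + 31 + 30 + 31 + 31 + 30 + 31 + 30 + 31 + 31 + 4 = 1436.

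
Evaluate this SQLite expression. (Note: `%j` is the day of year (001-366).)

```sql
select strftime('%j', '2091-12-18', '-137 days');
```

First apply '-137 days': 2091-12-18 → 2091-08-03.
Day-of-year for 2091-08-03: days since 2091-01-01 inclusive = 215, zero-padded to 215.

215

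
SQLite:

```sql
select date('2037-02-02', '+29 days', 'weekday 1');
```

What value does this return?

2037-03-09

February 2037 has 28 days; 26 remain after the 2nd, so 27 days reach 2037-03-01.
Advancing 2 more days within March lands on 2037-03-03.
`weekday 1` advances to the next Monday; 2037-03-03 is a Tuesday, so it moves forward to 2037-03-09.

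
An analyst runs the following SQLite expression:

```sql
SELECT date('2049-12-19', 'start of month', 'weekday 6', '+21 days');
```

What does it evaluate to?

2049-12-25

`start of month` rewinds 2049-12-19 to 2049-12-01.
`weekday 6` advances to the next Saturday; 2049-12-01 is a Wednesday, so it moves forward to 2049-12-04.
Advancing 21 more days within December lands on 2049-12-25.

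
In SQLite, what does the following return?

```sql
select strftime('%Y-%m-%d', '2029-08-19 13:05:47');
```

`%Y-%m-%d` extracts the ISO date: 2029-08-19.

2029-08-19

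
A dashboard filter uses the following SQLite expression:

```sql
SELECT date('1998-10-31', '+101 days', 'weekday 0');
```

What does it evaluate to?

Applying '+101 days' to 1998-10-31: counting 101 days forward gives 1999-02-09.
`weekday 0` advances to the next Sunday; 1999-02-09 is a Tuesday, so it moves forward to 1999-02-14.

1999-02-14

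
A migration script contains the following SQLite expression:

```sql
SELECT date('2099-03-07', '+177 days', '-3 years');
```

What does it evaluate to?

2096-08-31

Applying '+177 days' to 2099-03-07: counting 177 days forward gives 2099-08-31.
Adding -3 years to 2099-08-31 gives 2096-08-31.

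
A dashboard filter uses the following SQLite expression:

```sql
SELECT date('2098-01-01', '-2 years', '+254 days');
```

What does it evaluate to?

Adding -2 years to 2098-01-01 gives 2096-01-01.
Applying '+254 days' to 2096-01-01: counting 254 days forward gives 2096-09-11.

2096-09-11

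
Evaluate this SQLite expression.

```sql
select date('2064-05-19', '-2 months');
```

2064-03-19

Adding -2 months to 2064-05-19 gives 2064-03-19.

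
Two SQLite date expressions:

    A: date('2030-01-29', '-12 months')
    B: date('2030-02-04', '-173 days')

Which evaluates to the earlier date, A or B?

A = 2029-01-29.
B = 2029-08-15.
A is earlier.

A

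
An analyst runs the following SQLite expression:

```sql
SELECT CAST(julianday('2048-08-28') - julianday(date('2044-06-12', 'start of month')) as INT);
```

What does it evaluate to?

`start of month` rewinds 2044-06-12 to 2044-06-01.
29 days remain in June 2044 after the 1st (30 − 1).
Full months from July 2044 through July 2048 contribute their day counts.
Then 28 days into August 2048.
Total: 29 + 31 + 31 + 30 + 31 + 30 + 31 + 31 + 28 + 31 + 30 + 31 + 30 + 31 + 31 + 30 + 31 + 30 + 31 + 31 + 28 + 31 + 30 + 31 + 30 + 31 + 31 + 30 + 31 + 30 + 31 + 31 + 28 + 31 + 30 + 31 + 30 + 31 + 31 + 30 + 31 + 30 + 31 + 31 + 29 + 31 + 30 + 31 + 30 + 31 + 28 = 1549.

1549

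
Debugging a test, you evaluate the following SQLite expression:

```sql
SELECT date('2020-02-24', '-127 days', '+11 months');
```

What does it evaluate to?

Applying '-127 days' to 2020-02-24: counting 127 days back gives 2019-10-20.
Adding +11 months to 2019-10-20 gives 2020-09-20.

2020-09-20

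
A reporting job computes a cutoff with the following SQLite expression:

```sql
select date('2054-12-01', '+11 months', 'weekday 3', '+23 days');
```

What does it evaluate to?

Adding +11 months to 2054-12-01 gives 2055-11-01.
`weekday 3` advances to the next Wednesday; 2055-11-01 is a Monday, so it moves forward to 2055-11-03.
Advancing 23 more days within November lands on 2055-11-26.

2055-11-26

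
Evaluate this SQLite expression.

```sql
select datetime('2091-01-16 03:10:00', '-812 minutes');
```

2091-01-15 13:38:00

812 minutes = 13h 32m; -812 minutes from 2091-01-16 03:10:00 is 2091-01-15 13:38:00 (crosses midnight).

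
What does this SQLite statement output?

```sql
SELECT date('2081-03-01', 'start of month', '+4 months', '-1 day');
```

2081-06-30

`start of month` rewinds 2081-03-01 to 2081-03-01.
Adding +4 months to 2081-03-01 gives 2081-07-01.
Going back 1 day from 2081-07-01 reaches 2081-06-30 (last day of June, 30 days).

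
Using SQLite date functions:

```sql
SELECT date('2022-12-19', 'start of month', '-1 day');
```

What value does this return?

2022-11-30

`start of month` rewinds 2022-12-19 to 2022-12-01.
Going back 1 day from 2022-12-01 reaches 2022-11-30 (last day of November, 30 days).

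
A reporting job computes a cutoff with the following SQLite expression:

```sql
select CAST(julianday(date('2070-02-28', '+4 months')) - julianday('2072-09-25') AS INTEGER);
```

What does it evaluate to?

-820

Adding +4 months to 2070-02-28 gives 2070-06-28.
2 days remain in June 2070 after the 28th (30 − 28).
Full months from July 2070 through August 2072 contribute their day counts.
Then 25 days into September 2072.
Total: 2 + 31 + 31 + 30 + 31 + 30 + 31 + 31 + 28 + 31 + 30 + 31 + 30 + 31 + 31 + 30 + 31 + 30 + 31 + 31 + 29 + 31 + 30 + 31 + 30 + 31 + 31 + 25 = 820.
The subtraction is earlier − later, so the result is −820 → -820.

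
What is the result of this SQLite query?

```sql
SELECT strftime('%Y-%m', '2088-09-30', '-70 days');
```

2088-07

First apply '-70 days': 2088-09-30 → 2088-07-22.
`%Y-%m` extracts the year-month: 2088-07.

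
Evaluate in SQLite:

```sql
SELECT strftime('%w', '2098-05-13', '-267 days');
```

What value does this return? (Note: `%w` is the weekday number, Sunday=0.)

1

First apply '-267 days': 2098-05-13 → 2097-08-19.
2097-08-19 is a Monday; with Sunday=0 that is 1.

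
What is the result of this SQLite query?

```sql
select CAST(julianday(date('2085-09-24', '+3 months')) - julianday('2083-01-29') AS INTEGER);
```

Adding +3 months to 2085-09-24 gives 2085-12-24.
2 days remain in January 2083 after the 29th (31 − 29).
Full months from February 2083 through November 2085 contribute their day counts.
Then 24 days into December 2085.
Total: 2 + 28 + 31 + 30 + 31 + 30 + 31 + 31 + 30 + 31 + 30 + 31 + 31 + 29 + 31 + 30 + 31 + 30 + 31 + 31 + 30 + 31 + 30 + 31 + 31 + 28 + 31 + 30 + 31 + 30 + 31 + 31 + 30 + 31 + 30 + 24 = 1060.

1060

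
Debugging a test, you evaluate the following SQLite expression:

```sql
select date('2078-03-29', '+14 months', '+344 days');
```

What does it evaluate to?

2080-05-07

Adding +14 months to 2078-03-29 gives 2079-05-29.
Applying '+344 days' to 2079-05-29: counting 344 days forward gives 2080-05-07.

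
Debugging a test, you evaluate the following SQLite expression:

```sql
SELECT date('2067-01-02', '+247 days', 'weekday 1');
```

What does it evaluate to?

2067-09-12

Applying '+247 days' to 2067-01-02: counting 247 days forward gives 2067-09-06.
`weekday 1` advances to the next Monday; 2067-09-06 is a Tuesday, so it moves forward to 2067-09-12.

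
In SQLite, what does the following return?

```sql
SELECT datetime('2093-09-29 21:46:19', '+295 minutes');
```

295 minutes = 4h 55m; +295 minutes from 2093-09-29 21:46:19 is 2093-09-30 02:41:19 (crosses midnight).

2093-09-30 02:41:19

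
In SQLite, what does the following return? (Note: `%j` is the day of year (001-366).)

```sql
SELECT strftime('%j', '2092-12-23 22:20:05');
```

358

Day-of-year for 2092-12-23: days since 2092-01-01 inclusive = 358, zero-padded to 358.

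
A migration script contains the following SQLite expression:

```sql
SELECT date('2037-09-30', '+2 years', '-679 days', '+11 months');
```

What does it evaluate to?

Adding +2 years to 2037-09-30 gives 2039-09-30.
Applying '-679 days' to 2039-09-30: counting 679 days back gives 2037-11-20.
Adding +11 months to 2037-11-20 gives 2038-10-20.

2038-10-20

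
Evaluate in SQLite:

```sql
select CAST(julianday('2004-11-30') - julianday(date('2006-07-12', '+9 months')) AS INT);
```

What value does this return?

-863

Adding +9 months to 2006-07-12 gives 2007-04-12.
0 days remain in November 2004 after the 30th (30 − 30).
Full months from December 2004 through March 2007 contribute their day counts.
Then 12 days into April 2007.
Total: 0 + 31 + 31 + 28 + 31 + 30 + 31 + 30 + 31 + 31 + 30 + 31 + 30 + 31 + 31 + 28 + 31 + 30 + 31 + 30 + 31 + 31 + 30 + 31 + 30 + 31 + 31 + 28 + 31 + 12 = 863.
The subtraction is earlier − later, so the result is −863 → -863.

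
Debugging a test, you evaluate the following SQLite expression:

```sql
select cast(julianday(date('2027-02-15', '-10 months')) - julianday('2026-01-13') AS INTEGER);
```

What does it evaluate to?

Adding -10 months to 2027-02-15 gives 2026-04-15.
18 days remain in January 2026 after the 13th (31 − 13).
February 2026: 28 days.
March 2026: 31 days.
Then 15 days into April 2026.
Total: 18 + 28 + 31 + 15 = 92.

92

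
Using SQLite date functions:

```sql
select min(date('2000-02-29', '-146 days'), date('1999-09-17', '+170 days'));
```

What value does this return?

date('2000-02-29', '-146 days') → 1999-10-06.
date('1999-09-17', '+170 days') → 2000-03-05.
Earlier of the two is 1999-10-06.

1999-10-06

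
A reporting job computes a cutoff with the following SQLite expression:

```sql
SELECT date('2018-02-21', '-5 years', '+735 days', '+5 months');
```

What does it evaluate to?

2015-07-26

Adding -5 years to 2018-02-21 gives 2013-02-21.
Applying '+735 days' to 2013-02-21: counting 735 days forward gives 2015-02-26.
Adding +5 months to 2015-02-26 gives 2015-07-26.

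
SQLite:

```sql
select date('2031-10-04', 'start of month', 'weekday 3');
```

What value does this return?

`start of month` rewinds 2031-10-04 to 2031-10-01.
`weekday 3` advances to the next Wednesday; 2031-10-01 is already a Wednesday, so it stays at 2031-10-01.

2031-10-01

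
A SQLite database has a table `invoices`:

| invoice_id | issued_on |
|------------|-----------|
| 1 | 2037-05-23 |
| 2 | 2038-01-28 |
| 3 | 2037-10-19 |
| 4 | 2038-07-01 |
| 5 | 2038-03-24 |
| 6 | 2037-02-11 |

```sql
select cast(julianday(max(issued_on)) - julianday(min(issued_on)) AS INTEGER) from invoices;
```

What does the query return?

505

MIN = 2037-02-11, MAX = 2038-07-01.
17 days remain in February 2037 after the 11th (28 − 11).
Full months from March 2037 through June 2038 contribute their day counts.
Then 1 day into July 2038.
Total: 17 + 31 + 30 + 31 + 30 + 31 + 31 + 30 + 31 + 30 + 31 + 31 + 28 + 31 + 30 + 31 + 30 + 1 = 505.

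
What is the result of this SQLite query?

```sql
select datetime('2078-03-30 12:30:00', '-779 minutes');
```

2078-03-29 23:31:00

779 minutes = 12h 59m; -779 minutes from 2078-03-30 12:30:00 is 2078-03-29 23:31:00 (crosses midnight).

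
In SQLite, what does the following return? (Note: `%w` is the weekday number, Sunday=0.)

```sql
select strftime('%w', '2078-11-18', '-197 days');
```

4

First apply '-197 days': 2078-11-18 → 2078-05-05.
2078-05-05 is a Thursday; with Sunday=0 that is 4.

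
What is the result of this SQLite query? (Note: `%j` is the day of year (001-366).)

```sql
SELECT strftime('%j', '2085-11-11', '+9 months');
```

First apply '+9 months': 2085-11-11 → 2086-08-11.
Day-of-year for 2086-08-11: days since 2086-01-01 inclusive = 223, zero-padded to 223.

223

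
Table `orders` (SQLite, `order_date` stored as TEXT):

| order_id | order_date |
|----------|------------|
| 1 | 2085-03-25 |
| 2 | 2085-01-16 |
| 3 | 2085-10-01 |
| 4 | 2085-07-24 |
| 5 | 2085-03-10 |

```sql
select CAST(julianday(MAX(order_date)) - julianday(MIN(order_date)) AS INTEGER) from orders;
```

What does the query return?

258

MIN = 2085-01-16, MAX = 2085-10-01.
15 days remain in January 2085 after the 16th (31 − 16).
Full months from February 2085 through September 2085 contribute their day counts.
Then 1 day into October 2085.
Total: 15 + 28 + 31 + 30 + 31 + 30 + 31 + 31 + 30 + 1 = 258.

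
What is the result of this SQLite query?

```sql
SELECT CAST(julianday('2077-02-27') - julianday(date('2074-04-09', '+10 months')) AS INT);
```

Adding +10 months to 2074-04-09 gives 2075-02-09.
19 days remain in February 2075 after the 9th (28 − 9).
Full months from March 2075 through January 2077 contribute their day counts.
Then 27 days into February 2077.
Total: 19 + 31 + 30 + 31 + 30 + 31 + 31 + 30 + 31 + 30 + 31 + 31 + 29 + 31 + 30 + 31 + 30 + 31 + 31 + 30 + 31 + 30 + 31 + 31 + 27 = 749.

749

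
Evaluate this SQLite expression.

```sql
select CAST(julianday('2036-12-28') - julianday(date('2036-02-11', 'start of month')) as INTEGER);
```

`start of month` rewinds 2036-02-11 to 2036-02-01.
28 days remain in February 2036 after the 1st (29 − 1).
Full months from March 2036 through November 2036 contribute their day counts.
Then 28 days into December 2036.
Total: 28 + 31 + 30 + 31 + 30 + 31 + 31 + 30 + 31 + 30 + 28 = 331.

331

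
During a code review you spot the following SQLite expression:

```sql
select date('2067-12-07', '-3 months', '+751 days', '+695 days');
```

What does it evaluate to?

Adding -3 months to 2067-12-07 gives 2067-09-07.
Applying '+751 days' to 2067-09-07: counting 751 days forward gives 2069-09-27.
Applying '+695 days' to 2069-09-27: counting 695 days forward gives 2071-08-23.

2071-08-23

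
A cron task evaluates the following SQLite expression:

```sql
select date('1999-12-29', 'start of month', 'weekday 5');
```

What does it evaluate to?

1999-12-03

`start of month` rewinds 1999-12-29 to 1999-12-01.
`weekday 5` advances to the next Friday; 1999-12-01 is a Wednesday, so it moves forward to 1999-12-03.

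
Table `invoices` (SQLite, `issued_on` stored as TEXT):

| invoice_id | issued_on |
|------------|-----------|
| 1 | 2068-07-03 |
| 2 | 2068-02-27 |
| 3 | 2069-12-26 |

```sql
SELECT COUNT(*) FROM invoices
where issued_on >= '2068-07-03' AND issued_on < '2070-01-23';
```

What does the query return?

2

Rows in [2068-07-03, 2070-01-23): 2068-07-03, 2069-12-26 → 2 rows.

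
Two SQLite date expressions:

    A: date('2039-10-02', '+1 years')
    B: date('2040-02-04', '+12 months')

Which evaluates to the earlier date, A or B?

A = 2040-10-02.
B = 2041-02-04.
A is earlier.

A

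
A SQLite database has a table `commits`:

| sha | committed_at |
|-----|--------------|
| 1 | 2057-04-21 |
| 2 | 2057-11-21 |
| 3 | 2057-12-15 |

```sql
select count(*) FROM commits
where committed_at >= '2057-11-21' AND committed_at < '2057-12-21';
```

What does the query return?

2

Rows in [2057-11-21, 2057-12-21): 2057-11-21, 2057-12-15 → 2 rows.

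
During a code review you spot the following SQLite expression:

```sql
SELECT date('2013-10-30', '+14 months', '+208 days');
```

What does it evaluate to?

Adding +14 months to 2013-10-30 gives 2014-12-30.
Applying '+208 days' to 2014-12-30: counting 208 days forward gives 2015-07-26.

2015-07-26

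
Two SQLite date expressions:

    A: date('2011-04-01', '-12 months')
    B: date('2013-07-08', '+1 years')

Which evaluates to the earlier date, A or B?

A = 2010-04-01.
B = 2014-07-08.
A is earlier.

A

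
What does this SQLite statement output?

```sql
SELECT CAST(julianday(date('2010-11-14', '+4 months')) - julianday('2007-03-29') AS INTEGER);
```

1446

Adding +4 months to 2010-11-14 gives 2011-03-14.
2 days remain in March 2007 after the 29th (31 − 29).
Full months from April 2007 through February 2011 contribute their day counts.
Then 14 days into March 2011.
Total: 2 + 30 + 31 + 30 + 31 + 31 + 30 + 31 + 30 + 31 + 31 + 29 + 31 + 30 + 31 + 30 + 31 + 31 + 30 + 31 + 30 + 31 + 31 + 28 + 31 + 30 + 31 + 30 + 31 + 31 + 30 + 31 + 30 + 31 + 31 + 28 + 31 + 30 + 31 + 30 + 31 + 31 + 30 + 31 + 30 + 31 + 31 + 28 + 14 = 1446.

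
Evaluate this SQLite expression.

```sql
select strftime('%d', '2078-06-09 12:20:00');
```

09

`%d` extracts the 2-digit day of month: 09.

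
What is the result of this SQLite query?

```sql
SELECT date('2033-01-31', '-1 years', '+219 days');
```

2032-09-06

Adding -1 year to 2033-01-31 gives 2032-01-31.
Applying '+219 days' to 2032-01-31: counting 219 days forward gives 2032-09-06.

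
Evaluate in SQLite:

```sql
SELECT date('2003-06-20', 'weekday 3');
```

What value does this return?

2003-06-25

`weekday 3` advances to the next Wednesday; 2003-06-20 is a Friday, so it moves forward to 2003-06-25.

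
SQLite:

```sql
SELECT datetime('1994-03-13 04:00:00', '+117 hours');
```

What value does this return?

+117 hours from 1994-03-13 04:00:00 is 1994-03-18 01:00:00 (crosses midnight).

1994-03-18 01:00:00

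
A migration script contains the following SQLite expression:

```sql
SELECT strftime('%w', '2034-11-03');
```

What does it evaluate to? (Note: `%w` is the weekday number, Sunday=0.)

5

2034-11-03 is a Friday; with Sunday=0 that is 5.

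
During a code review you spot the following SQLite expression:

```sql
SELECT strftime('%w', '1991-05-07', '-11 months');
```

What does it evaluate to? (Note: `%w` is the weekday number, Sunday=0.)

4

First apply '-11 months': 1991-05-07 → 1990-06-07.
1990-06-07 is a Thursday; with Sunday=0 that is 4.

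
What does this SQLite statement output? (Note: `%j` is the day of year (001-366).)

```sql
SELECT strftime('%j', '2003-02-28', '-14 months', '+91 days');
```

088

First apply '-14 months', '+91 days': 2003-02-28 → 2002-03-29.
Day-of-year for 2002-03-29: days since 2002-01-01 inclusive = 88, zero-padded to 088.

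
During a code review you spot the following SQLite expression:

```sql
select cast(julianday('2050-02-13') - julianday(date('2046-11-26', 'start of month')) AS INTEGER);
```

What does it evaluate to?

1200

`start of month` rewinds 2046-11-26 to 2046-11-01.
29 days remain in November 2046 after the 1st (30 − 1).
Full months from December 2046 through January 2050 contribute their day counts.
Then 13 days into February 2050.
Total: 29 + 31 + 31 + 28 + 31 + 30 + 31 + 30 + 31 + 31 + 30 + 31 + 30 + 31 + 31 + 29 + 31 + 30 + 31 + 30 + 31 + 31 + 30 + 31 + 30 + 31 + 31 + 28 + 31 + 30 + 31 + 30 + 31 + 31 + 30 + 31 + 30 + 31 + 31 + 13 = 1200.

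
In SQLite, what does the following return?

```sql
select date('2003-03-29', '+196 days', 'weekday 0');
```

Applying '+196 days' to 2003-03-29: counting 196 days forward gives 2003-10-11.
`weekday 0` advances to the next Sunday; 2003-10-11 is a Saturday, so it moves forward to 2003-10-12.

2003-10-12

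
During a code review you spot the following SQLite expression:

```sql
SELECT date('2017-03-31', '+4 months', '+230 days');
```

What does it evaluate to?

Adding +4 months to 2017-03-31 gives 2017-07-31.
Applying '+230 days' to 2017-07-31: counting 230 days forward gives 2018-03-18.

2018-03-18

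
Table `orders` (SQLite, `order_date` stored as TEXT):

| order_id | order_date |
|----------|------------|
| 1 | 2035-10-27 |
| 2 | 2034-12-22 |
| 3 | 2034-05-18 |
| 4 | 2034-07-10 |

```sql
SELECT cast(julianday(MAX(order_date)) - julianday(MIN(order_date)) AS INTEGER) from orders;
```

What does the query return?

MIN = 2034-05-18, MAX = 2035-10-27.
13 days remain in May 2034 after the 18th (31 − 18).
Full months from June 2034 through September 2035 contribute their day counts.
Then 27 days into October 2035.
Total: 13 + 30 + 31 + 31 + 30 + 31 + 30 + 31 + 31 + 28 + 31 + 30 + 31 + 30 + 31 + 31 + 30 + 27 = 527.

527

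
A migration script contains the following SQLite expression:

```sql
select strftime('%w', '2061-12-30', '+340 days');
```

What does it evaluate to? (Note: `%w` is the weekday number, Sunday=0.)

First apply '+340 days': 2061-12-30 → 2062-12-05.
2062-12-05 is a Tuesday; with Sunday=0 that is 2.

2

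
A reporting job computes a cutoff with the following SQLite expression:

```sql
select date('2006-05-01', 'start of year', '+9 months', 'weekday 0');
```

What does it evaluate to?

2006-10-01

`start of year` rewinds 2006-05-01 to 2006-01-01.
Adding +9 months to 2006-01-01 gives 2006-10-01.
`weekday 0` advances to the next Sunday; 2006-10-01 is already a Sunday, so it stays at 2006-10-01.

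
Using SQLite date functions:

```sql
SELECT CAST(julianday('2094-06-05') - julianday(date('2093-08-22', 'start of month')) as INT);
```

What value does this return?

308

`start of month` rewinds 2093-08-22 to 2093-08-01.
30 days remain in August 2093 after the 1st (31 − 1).
Full months from September 2093 through May 2094 contribute their day counts.
Then 5 days into June 2094.
Total: 30 + 30 + 31 + 30 + 31 + 31 + 28 + 31 + 30 + 31 + 5 = 308.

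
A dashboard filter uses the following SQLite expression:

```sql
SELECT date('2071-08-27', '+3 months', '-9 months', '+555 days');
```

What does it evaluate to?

Adding +3 months to 2071-08-27 gives 2071-11-27.
Adding -9 months to 2071-11-27 gives 2071-02-27.
Applying '+555 days' to 2071-02-27: counting 555 days forward gives 2072-09-04.

2072-09-04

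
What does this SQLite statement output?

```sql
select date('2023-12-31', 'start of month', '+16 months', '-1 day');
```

`start of month` rewinds 2023-12-31 to 2023-12-01.
Adding +16 months to 2023-12-01 gives 2025-04-01.
Going back 1 day from 2025-04-01 reaches 2025-03-31 (last day of March, 31 days).

2025-03-31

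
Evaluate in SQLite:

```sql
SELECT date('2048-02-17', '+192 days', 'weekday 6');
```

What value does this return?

Applying '+192 days' to 2048-02-17: counting 192 days forward gives 2048-08-27.
`weekday 6` advances to the next Saturday; 2048-08-27 is a Thursday, so it moves forward to 2048-08-29.

2048-08-29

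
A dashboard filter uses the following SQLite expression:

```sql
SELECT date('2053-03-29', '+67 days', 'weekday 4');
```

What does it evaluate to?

Applying '+67 days' to 2053-03-29: counting 67 days forward gives 2053-06-04.
`weekday 4` advances to the next Thursday; 2053-06-04 is a Wednesday, so it moves forward to 2053-06-05.

2053-06-05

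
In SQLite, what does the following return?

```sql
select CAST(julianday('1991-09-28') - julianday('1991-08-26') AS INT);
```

5 days remain in August 1991 after the 26th (31 − 26).
Then 28 days into September 1991.
Total: 5 + 28 = 33.

33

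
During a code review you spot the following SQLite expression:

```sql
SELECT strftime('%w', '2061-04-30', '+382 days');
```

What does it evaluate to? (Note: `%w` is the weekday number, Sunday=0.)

First apply '+382 days': 2061-04-30 → 2062-05-17.
2062-05-17 is a Wednesday; with Sunday=0 that is 3.

3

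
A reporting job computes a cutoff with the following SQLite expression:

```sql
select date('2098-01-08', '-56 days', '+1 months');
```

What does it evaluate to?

Applying '-56 days' to 2098-01-08: counting 56 days back gives 2097-11-13.
Adding +1 month to 2097-11-13 gives 2097-12-13.

2097-12-13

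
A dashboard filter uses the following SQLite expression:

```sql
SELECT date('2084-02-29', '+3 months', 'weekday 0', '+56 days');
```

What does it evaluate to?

2084-07-30

Adding +3 months to 2084-02-29 gives 2084-05-29.
`weekday 0` advances to the next Sunday; 2084-05-29 is a Monday, so it moves forward to 2084-06-04.
Applying '+56 days' to 2084-06-04: counting 56 days forward gives 2084-07-30.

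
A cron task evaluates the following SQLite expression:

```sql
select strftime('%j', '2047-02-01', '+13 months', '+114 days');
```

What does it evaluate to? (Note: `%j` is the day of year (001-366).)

First apply '+13 months', '+114 days': 2047-02-01 → 2048-06-23.
Day-of-year for 2048-06-23: days since 2048-01-01 inclusive = 175, zero-padded to 175.

175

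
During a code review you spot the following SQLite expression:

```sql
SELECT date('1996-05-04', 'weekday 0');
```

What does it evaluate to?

`weekday 0` advances to the next Sunday; 1996-05-04 is a Saturday, so it moves forward to 1996-05-05.

1996-05-05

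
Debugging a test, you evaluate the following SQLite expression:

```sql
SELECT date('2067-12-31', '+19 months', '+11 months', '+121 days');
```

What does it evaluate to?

2070-10-30

Adding +19 months to 2067-12-31 gives 2069-07-31.
Adding +11 months to 2069-07-31 targets 2070-06-31. June 2070 has only 30 days, so SQLite normalizes the 1-day overflow forward to 2070-07-01.
Applying '+121 days' to 2070-07-01: counting 121 days forward gives 2070-10-30.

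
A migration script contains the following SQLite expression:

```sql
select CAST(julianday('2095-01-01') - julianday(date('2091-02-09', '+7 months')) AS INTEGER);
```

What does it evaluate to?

1210

Adding +7 months to 2091-02-09 gives 2091-09-09.
21 days remain in September 2091 after the 9th (30 − 9).
Full months from October 2091 through December 2094 contribute their day counts.
Then 1 day into January 2095.
Total: 21 + 31 + 30 + 31 + 31 + 29 + 31 + 30 + 31 + 30 + 31 + 31 + 30 + 31 + 30 + 31 + 31 + 28 + 31 + 30 + 31 + 30 + 31 + 31 + 30 + 31 + 30 + 31 + 31 + 28 + 31 + 30 + 31 + 30 + 31 + 31 + 30 + 31 + 30 + 31 + 1 = 1210.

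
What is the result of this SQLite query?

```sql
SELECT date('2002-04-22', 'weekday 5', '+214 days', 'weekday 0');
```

2002-12-01

`weekday 5` advances to the next Friday; 2002-04-22 is a Monday, so it moves forward to 2002-04-26.
Applying '+214 days' to 2002-04-26: counting 214 days forward gives 2002-11-26.
`weekday 0` advances to the next Sunday; 2002-11-26 is a Tuesday, so it moves forward to 2002-12-01.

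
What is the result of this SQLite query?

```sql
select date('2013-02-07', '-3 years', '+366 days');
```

2011-02-08

Adding -3 years to 2013-02-07 gives 2010-02-07.
Applying '+366 days' to 2010-02-07: counting 366 days forward gives 2011-02-08.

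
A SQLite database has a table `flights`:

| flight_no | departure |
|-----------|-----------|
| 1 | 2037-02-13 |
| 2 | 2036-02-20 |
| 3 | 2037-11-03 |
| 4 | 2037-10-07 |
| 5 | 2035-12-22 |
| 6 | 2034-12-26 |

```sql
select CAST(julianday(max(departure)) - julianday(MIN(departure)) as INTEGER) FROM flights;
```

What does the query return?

MIN = 2034-12-26, MAX = 2037-11-03.
5 days remain in December 2034 after the 26th (31 − 26).
Full months from January 2035 through October 2037 contribute their day counts.
Then 3 days into November 2037.
Total: 5 + 31 + 28 + 31 + 30 + 31 + 30 + 31 + 31 + 30 + 31 + 30 + 31 + 31 + 29 + 31 + 30 + 31 + 30 + 31 + 31 + 30 + 31 + 30 + 31 + 31 + 28 + 31 + 30 + 31 + 30 + 31 + 31 + 30 + 31 + 3 = 1043.

1043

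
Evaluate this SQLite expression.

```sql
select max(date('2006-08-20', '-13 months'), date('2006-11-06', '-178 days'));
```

2006-05-12

date('2006-08-20', '-13 months') → 2005-07-20.
date('2006-11-06', '-178 days') → 2006-05-12.
Later of the two is 2006-05-12.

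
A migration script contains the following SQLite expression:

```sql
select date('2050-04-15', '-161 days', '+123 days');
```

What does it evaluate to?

2050-03-08

Applying '-161 days' to 2050-04-15: counting 161 days back gives 2049-11-05.
Applying '+123 days' to 2049-11-05: counting 123 days forward gives 2050-03-08.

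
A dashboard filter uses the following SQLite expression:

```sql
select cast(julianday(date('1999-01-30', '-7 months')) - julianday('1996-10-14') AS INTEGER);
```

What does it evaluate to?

Adding -7 months to 1999-01-30 gives 1998-06-30.
17 days remain in October 1996 after the 14th (31 − 14).
Full months from November 1996 through May 1998 contribute their day counts.
Then 30 days into June 1998.
Total: 17 + 30 + 31 + 31 + 28 + 31 + 30 + 31 + 30 + 31 + 31 + 30 + 31 + 30 + 31 + 31 + 28 + 31 + 30 + 31 + 30 = 624.

624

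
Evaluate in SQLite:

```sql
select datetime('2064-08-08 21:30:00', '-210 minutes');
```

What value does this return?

210 minutes = 3h 30m; -210 minutes from 2064-08-08 21:30:00 is 2064-08-08 18:00:00.

2064-08-08 18:00:00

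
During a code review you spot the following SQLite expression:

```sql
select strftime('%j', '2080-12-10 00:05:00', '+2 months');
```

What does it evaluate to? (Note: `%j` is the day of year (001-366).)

041

First apply '+2 months': 2080-12-10 00:05:00 → 2081-02-10 00:05:00.
Day-of-year for 2081-02-10: days since 2081-01-01 inclusive = 41, zero-padded to 041.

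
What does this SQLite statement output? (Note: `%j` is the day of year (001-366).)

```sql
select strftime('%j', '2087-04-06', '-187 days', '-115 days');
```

159

First apply '-187 days', '-115 days': 2087-04-06 → 2086-06-08.
Day-of-year for 2086-06-08: days since 2086-01-01 inclusive = 159, zero-padded to 159.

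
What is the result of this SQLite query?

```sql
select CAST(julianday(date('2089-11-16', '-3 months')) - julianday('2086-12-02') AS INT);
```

988

Adding -3 months to 2089-11-16 gives 2089-08-16.
29 days remain in December 2086 after the 2nd (31 − 2).
Full months from January 2087 through July 2089 contribute their day counts.
Then 16 days into August 2089.
Total: 29 + 31 + 28 + 31 + 30 + 31 + 30 + 31 + 31 + 30 + 31 + 30 + 31 + 31 + 29 + 31 + 30 + 31 + 30 + 31 + 31 + 30 + 31 + 30 + 31 + 31 + 28 + 31 + 30 + 31 + 30 + 31 + 16 = 988.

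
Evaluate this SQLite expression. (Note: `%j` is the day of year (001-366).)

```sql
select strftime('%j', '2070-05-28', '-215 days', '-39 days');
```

First apply '-215 days', '-39 days': 2070-05-28 → 2069-09-16.
Day-of-year for 2069-09-16: days since 2069-01-01 inclusive = 259, zero-padded to 259.

259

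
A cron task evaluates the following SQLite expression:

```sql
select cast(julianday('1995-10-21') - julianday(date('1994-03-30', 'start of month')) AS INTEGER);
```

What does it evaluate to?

599

`start of month` rewinds 1994-03-30 to 1994-03-01.
30 days remain in March 1994 after the 1st (31 − 1).
Full months from April 1994 through September 1995 contribute their day counts.
Then 21 days into October 1995.
Total: 30 + 30 + 31 + 30 + 31 + 31 + 30 + 31 + 30 + 31 + 31 + 28 + 31 + 30 + 31 + 30 + 31 + 31 + 30 + 21 = 599.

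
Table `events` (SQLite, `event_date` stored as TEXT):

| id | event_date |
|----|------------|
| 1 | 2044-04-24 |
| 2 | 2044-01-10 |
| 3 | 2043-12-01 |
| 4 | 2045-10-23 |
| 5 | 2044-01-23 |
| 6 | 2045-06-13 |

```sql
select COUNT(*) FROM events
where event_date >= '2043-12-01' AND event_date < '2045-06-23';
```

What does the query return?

Rows in [2043-12-01, 2045-06-23): 2044-04-24, 2044-01-10, 2043-12-01, 2044-01-23, 2045-06-13 → 5 rows.

5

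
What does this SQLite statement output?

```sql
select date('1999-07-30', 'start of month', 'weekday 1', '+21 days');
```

1999-07-26

`start of month` rewinds 1999-07-30 to 1999-07-01.
`weekday 1` advances to the next Monday; 1999-07-01 is a Thursday, so it moves forward to 1999-07-05.
Advancing 21 more days within July lands on 1999-07-26.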